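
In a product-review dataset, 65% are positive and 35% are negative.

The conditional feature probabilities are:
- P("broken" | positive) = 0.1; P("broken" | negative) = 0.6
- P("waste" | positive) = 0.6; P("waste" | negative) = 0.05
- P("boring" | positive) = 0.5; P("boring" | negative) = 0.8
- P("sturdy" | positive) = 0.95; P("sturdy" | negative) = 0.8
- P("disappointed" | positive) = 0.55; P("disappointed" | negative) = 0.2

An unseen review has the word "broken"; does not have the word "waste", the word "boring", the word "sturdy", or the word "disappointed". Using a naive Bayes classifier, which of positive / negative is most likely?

negative

positive: 0.65 × 0.1 × (1−0.6) × (1−0.5) × (1−0.95) × (1−0.55) = 0.0002925
negative: 0.35 × 0.6 × (1−0.05) × (1−0.8) × (1−0.8) × (1−0.2) = 0.006384
Highest score → negative.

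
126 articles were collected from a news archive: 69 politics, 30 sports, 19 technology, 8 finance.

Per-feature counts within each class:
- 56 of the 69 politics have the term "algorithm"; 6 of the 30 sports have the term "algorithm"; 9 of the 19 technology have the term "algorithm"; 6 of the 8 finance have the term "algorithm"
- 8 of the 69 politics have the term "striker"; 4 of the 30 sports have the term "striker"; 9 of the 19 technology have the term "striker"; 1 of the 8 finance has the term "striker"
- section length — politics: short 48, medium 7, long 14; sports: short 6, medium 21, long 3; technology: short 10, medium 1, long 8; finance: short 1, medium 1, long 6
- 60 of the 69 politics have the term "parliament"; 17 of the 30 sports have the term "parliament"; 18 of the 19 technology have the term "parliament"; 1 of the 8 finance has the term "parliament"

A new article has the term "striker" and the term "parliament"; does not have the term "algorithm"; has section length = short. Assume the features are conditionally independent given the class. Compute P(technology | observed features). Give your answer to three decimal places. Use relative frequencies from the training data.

0.649

politics: (69/126) × (13/69) × (8/69) × (48/69) × (60/69) ≈ 0.00723616
sports: (30/126) × (24/30) × (4/30) × (6/30) × (17/30) ≈ 0.00287831
technology: (19/126) × (10/19) × (9/19) × (10/19) × (18/19) ≈ 0.0187449
finance: (8/126) × (2/8) × (1/8) × (1/8) × (1/8) ≈ 0.000031002
P(technology | x) = 0.0187449 / 0.028890372 ≈ 0.649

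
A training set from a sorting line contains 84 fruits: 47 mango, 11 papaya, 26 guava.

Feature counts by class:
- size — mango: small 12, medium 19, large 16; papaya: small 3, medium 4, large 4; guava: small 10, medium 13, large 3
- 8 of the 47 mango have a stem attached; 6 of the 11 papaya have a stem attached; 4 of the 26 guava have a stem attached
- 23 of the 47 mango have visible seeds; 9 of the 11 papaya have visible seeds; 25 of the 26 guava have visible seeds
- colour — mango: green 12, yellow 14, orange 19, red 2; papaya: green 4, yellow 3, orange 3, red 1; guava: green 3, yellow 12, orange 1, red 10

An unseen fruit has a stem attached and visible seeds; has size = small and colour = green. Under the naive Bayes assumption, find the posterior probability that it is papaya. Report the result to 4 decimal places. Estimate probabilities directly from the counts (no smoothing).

0.5334

mango: (47/84) × (12/47) × (8/47) × (23/47) × (12/47) ≈ 0.00303814
papaya: (11/84) × (3/11) × (6/11) × (9/11) × (4/11) ≈ 0.00579586
guava: (26/84) × (10/26) × (4/26) × (25/26) × (3/26) ≈ 0.00203199
P(papaya | x) = 0.00579586 / 0.01086599 ≈ 0.5334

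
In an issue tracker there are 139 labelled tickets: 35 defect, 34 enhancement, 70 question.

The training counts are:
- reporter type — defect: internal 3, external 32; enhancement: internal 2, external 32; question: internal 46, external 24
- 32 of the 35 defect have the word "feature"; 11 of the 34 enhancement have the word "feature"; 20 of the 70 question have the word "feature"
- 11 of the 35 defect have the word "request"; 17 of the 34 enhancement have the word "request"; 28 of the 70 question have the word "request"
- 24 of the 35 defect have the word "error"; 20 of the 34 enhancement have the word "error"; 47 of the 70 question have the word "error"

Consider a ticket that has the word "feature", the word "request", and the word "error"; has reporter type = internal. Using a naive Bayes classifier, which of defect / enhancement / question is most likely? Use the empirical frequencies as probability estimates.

defect: (35/139) × (3/35) × (32/35) × (11/35) × (24/35) ≈ 0.00425262
enhancement: (34/139) × (2/34) × (11/34) × (17/34) × (20/34) ≈ 0.00136915
question: (70/139) × (46/70) × (20/70) × (28/70) × (47/70) ≈ 0.0253942
Highest score → question.

question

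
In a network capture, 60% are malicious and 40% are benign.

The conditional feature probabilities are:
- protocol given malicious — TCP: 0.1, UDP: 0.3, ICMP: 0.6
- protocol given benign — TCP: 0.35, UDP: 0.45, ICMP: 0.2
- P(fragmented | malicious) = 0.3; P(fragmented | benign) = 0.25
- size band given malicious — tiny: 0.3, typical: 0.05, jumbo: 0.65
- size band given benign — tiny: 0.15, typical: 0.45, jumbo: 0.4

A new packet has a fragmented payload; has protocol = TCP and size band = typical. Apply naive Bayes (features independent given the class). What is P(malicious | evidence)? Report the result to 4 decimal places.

malicious: 0.6 × 0.1 × 0.3 × 0.05 = 0.0009
benign: 0.4 × 0.35 × 0.25 × 0.45 = 0.01575
P(malicious | x) = 0.0009 / 0.01665 ≈ 0.0541

0.0541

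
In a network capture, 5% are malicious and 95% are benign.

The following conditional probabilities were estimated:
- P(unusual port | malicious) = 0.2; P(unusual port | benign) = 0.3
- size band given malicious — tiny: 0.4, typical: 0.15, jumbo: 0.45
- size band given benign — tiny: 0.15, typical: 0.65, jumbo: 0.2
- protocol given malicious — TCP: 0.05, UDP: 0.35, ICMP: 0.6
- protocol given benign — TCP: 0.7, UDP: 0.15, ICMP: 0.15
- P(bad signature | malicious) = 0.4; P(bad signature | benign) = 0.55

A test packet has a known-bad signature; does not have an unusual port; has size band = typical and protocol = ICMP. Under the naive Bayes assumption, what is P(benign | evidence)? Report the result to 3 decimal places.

malicious: 0.05 × (1−0.2) × 0.15 × 0.6 × 0.4 = 0.00144
benign: 0.95 × (1−0.3) × 0.65 × 0.15 × 0.55 = 0.035660625
P(benign | x) = 0.035660625 / 0.037100625 ≈ 0.961

0.961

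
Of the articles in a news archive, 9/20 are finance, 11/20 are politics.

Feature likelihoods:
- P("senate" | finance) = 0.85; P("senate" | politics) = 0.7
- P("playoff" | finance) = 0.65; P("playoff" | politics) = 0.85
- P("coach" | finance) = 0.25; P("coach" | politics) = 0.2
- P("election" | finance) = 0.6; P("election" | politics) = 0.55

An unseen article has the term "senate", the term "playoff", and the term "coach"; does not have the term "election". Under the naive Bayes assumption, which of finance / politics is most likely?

politics

finance: 0.45 × 0.85 × 0.65 × 0.25 × (1−0.6) = 0.0248625
politics: 0.55 × 0.7 × 0.85 × 0.2 × (1−0.55) = 0.0294525
Highest score → politics.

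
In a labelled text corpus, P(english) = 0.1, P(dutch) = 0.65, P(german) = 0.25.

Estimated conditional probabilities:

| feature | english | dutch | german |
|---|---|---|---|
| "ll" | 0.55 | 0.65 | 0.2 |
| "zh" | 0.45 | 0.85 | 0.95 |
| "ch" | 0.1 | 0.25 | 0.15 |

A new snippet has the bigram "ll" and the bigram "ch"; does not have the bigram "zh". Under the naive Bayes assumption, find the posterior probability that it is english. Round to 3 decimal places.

0.157

english: 0.1 × 0.55 × (1−0.45) × 0.1 = 0.003025
dutch: 0.65 × 0.65 × (1−0.85) × 0.25 = 0.01584375
german: 0.25 × 0.2 × (1−0.95) × 0.15 = 0.000375
P(english | x) = 0.003025 / 0.01924375 ≈ 0.157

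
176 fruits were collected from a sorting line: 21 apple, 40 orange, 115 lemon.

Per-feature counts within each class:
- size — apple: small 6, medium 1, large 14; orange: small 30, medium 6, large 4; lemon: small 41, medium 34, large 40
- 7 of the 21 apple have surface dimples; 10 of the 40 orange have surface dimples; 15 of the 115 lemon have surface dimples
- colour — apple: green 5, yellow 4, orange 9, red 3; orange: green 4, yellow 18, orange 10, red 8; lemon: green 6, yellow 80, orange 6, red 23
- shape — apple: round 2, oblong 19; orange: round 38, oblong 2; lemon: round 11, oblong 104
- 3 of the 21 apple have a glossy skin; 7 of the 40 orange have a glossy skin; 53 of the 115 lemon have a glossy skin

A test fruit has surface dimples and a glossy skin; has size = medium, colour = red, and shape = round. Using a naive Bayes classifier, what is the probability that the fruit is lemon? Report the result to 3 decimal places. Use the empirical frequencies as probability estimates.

0.436

apple: (21/176) × (1/21) × (7/21) × (3/21) × (2/21) × (3/21) ≈ 0.00000368113
orange: (40/176) × (6/40) × (10/40) × (8/40) × (38/40) × (7/40) ≈ 0.000283381
lemon: (115/176) × (34/115) × (15/115) × (23/115) × (11/115) × (53/115) ≈ 0.000222158
P(lemon | x) = 0.000222158 / 0.00050922013 ≈ 0.436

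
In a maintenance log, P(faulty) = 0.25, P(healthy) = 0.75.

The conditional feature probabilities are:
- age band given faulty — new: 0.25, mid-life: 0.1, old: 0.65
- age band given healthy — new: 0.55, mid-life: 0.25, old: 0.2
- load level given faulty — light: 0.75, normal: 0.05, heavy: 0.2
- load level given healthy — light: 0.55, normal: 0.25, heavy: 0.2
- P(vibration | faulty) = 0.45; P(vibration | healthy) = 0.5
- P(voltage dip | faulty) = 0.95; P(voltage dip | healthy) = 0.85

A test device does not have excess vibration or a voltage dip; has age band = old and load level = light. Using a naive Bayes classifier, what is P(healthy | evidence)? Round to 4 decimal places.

faulty: 0.25 × 0.65 × 0.75 × (1−0.45) × (1−0.95) = 0.0033515625
healthy: 0.75 × 0.2 × 0.55 × (1−0.5) × (1−0.85) = 0.0061875
P(healthy | x) = 0.0061875 / 0.0095390625 ≈ 0.6486

0.6486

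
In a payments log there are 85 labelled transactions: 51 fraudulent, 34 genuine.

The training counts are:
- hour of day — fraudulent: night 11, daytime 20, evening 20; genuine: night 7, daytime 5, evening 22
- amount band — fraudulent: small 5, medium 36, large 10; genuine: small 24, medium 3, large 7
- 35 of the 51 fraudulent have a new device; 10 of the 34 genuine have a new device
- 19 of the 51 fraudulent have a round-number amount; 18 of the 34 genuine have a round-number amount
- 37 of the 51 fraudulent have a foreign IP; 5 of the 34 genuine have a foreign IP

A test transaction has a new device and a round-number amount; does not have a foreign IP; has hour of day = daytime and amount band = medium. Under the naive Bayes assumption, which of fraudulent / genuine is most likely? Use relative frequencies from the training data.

fraudulent: (51/85) × (20/51) × (36/51) × (35/51) × (19/51) × (14/51) ≈ 0.0116569
genuine: (34/85) × (5/34) × (3/34) × (10/34) × (18/34) × (29/34) ≈ 0.00068933
Highest score → fraudulent.

fraudulent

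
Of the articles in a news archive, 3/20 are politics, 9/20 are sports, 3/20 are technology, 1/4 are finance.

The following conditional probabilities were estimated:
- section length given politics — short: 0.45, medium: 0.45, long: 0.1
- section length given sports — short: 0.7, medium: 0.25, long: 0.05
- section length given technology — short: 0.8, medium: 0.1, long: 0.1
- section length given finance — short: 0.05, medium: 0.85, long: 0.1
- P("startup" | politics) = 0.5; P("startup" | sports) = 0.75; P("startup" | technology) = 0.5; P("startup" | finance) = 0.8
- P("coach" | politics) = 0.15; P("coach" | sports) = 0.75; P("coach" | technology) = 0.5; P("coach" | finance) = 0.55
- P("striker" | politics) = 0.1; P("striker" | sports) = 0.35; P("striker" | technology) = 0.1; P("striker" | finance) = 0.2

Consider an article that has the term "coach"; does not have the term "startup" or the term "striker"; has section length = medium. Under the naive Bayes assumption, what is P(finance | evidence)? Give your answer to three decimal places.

politics: 0.15 × 0.45 × (1−0.5) × 0.15 × (1−0.1) = 0.00455625
sports: 0.45 × 0.25 × (1−0.75) × 0.75 × (1−0.35) = 0.0137109375
technology: 0.15 × 0.1 × (1−0.5) × 0.5 × (1−0.1) = 0.003375
finance: 0.25 × 0.85 × (1−0.8) × 0.55 × (1−0.2) = 0.0187
P(finance | x) = 0.0187 / 0.0403421875 ≈ 0.464

0.464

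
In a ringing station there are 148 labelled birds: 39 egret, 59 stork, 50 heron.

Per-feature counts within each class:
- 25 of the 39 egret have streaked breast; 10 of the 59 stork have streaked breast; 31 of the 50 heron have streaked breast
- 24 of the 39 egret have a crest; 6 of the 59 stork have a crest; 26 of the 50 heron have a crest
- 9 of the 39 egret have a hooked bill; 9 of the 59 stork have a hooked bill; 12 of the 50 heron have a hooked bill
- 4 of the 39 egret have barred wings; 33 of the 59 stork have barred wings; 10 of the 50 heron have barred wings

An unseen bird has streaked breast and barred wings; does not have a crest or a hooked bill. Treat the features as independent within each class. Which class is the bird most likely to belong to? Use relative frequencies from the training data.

stork

egret: (39/148) × (25/39) × (15/39) × (30/39) × (4/39) ≈ 0.00512574
stork: (59/148) × (10/59) × (53/59) × (50/59) × (33/59) ≈ 0.0287701
heron: (50/148) × (31/50) × (24/50) × (38/50) × (10/50) ≈ 0.0152822
Highest score → stork.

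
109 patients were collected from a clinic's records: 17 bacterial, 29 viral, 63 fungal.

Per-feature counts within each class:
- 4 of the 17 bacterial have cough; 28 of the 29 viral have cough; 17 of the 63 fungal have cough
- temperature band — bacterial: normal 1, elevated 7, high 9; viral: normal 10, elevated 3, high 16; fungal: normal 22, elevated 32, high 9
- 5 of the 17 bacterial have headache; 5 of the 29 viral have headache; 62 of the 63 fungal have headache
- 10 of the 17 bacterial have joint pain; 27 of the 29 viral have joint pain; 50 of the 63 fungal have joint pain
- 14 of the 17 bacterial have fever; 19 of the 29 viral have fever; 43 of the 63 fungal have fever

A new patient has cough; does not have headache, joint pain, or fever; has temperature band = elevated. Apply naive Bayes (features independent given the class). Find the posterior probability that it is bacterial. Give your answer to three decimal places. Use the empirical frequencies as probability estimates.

0.561

bacterial: (17/109) × (4/17) × (7/17) × (12/17) × (7/17) × (3/17) ≈ 0.000775062
viral: (29/109) × (28/29) × (3/29) × (24/29) × (2/29) × (10/29) ≈ 0.000523
fungal: (63/109) × (17/63) × (32/63) × (1/63) × (13/63) × (20/63) ≈ 0.0000823727
P(bacterial | x) = 0.000775062 / 0.0013804347 ≈ 0.561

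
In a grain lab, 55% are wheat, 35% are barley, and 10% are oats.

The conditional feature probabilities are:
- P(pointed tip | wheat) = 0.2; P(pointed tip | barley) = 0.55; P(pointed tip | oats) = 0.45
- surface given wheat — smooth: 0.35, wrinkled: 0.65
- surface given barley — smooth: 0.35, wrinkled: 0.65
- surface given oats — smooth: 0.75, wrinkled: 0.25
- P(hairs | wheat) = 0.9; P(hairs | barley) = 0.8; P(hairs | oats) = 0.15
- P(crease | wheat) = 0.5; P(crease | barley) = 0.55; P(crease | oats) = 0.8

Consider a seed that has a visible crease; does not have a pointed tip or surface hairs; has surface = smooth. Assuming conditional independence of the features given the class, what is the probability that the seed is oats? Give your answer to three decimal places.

wheat: 0.55 × (1−0.2) × 0.35 × (1−0.9) × 0.5 = 0.0077
barley: 0.35 × (1−0.55) × 0.35 × (1−0.8) × 0.55 = 0.00606375
oats: 0.1 × (1−0.45) × 0.75 × (1−0.15) × 0.8 = 0.02805
P(oats | x) = 0.02805 / 0.04181375 ≈ 0.671

0.671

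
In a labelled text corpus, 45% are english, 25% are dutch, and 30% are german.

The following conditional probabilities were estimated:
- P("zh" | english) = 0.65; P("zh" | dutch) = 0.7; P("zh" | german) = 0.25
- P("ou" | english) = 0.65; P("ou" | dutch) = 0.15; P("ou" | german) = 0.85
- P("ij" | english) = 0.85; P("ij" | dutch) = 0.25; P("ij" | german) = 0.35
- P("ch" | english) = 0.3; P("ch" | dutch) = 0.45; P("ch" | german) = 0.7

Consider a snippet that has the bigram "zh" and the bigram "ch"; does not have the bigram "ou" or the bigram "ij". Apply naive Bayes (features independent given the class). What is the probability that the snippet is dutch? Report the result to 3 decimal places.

0.838

english: 0.45 × 0.65 × (1−0.65) × (1−0.85) × 0.3 = 0.004606875
dutch: 0.25 × 0.7 × (1−0.15) × (1−0.25) × 0.45 = 0.050203125
german: 0.3 × 0.25 × (1−0.85) × (1−0.35) × 0.7 = 0.00511875
P(dutch | x) = 0.050203125 / 0.05992875 ≈ 0.838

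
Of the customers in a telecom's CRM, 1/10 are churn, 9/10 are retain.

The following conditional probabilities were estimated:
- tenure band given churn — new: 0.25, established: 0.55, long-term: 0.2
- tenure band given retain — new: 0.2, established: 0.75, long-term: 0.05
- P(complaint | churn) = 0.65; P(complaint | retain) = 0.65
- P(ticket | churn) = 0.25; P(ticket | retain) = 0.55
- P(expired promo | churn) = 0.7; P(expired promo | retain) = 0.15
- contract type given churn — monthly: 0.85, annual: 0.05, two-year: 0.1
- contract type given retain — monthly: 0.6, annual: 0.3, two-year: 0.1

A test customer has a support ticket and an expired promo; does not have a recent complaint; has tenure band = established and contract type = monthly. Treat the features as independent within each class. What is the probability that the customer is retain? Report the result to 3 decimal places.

churn: 0.1 × 0.55 × (1−0.65) × 0.25 × 0.7 × 0.85 = 0.0028634375
retain: 0.9 × 0.75 × (1−0.65) × 0.55 × 0.15 × 0.6 = 0.011694375
P(retain | x) = 0.011694375 / 0.0145578125 ≈ 0.803

0.803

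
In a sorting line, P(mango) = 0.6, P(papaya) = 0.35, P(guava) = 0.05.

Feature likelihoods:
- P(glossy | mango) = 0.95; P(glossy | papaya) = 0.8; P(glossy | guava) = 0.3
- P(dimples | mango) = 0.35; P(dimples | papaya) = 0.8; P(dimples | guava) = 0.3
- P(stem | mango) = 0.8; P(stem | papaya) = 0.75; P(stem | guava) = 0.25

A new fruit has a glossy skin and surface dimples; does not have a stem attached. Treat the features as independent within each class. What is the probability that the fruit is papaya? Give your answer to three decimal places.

0.564

mango: 0.6 × 0.95 × 0.35 × (1−0.8) = 0.0399
papaya: 0.35 × 0.8 × 0.8 × (1−0.75) = 0.056
guava: 0.05 × 0.3 × 0.3 × (1−0.25) = 0.003375
P(papaya | x) = 0.056 / 0.099275 ≈ 0.564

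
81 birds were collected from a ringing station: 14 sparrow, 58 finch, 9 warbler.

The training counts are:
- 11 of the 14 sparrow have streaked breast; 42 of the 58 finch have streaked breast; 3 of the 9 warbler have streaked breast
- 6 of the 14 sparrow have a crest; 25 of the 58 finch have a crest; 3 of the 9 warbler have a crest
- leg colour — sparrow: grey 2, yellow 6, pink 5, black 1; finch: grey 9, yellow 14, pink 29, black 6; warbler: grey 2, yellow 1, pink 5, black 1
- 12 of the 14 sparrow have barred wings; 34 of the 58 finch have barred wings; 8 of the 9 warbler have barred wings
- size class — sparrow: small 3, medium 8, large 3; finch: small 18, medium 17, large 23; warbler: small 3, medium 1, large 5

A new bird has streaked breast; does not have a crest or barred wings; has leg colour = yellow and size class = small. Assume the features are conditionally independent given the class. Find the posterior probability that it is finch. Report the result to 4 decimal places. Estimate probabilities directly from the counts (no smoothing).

0.8909

sparrow: (14/81) × (11/14) × (8/14) × (6/14) × (2/14) × (3/14) ≈ 0.00101809
finch: (58/81) × (42/58) × (33/58) × (14/58) × (24/58) × (18/58) ≈ 0.00914488
warbler: (9/81) × (3/9) × (6/9) × (1/9) × (1/9) × (3/9) ≈ 0.000101611
P(finch | x) = 0.00914488 / 0.010264581 ≈ 0.8909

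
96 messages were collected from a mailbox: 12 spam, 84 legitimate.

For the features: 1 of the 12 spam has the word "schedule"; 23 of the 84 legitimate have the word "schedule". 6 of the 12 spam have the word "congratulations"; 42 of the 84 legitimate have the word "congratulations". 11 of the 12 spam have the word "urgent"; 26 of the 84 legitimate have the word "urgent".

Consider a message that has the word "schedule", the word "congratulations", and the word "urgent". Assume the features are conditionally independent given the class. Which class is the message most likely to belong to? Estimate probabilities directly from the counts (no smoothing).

spam: (12/96) × (1/12) × (6/12) × (11/12) ≈ 0.00477431
legitimate: (84/96) × (23/84) × (42/84) × (26/84) ≈ 0.0370784
Highest score → legitimate.

legitimate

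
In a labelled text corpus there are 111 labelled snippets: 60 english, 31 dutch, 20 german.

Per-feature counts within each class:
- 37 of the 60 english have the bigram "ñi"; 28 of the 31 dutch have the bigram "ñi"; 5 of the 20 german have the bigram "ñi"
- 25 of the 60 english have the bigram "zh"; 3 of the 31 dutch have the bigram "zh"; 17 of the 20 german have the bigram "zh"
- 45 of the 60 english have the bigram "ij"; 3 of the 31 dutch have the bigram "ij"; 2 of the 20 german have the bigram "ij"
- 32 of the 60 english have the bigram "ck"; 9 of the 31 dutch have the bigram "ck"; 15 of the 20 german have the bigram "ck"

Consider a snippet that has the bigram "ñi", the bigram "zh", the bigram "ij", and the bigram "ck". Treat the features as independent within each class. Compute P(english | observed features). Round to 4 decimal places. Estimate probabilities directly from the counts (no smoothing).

0.9398

english: (60/111) × (37/60) × (25/60) × (45/60) × (32/60) ≈ 0.0555556
dutch: (31/111) × (28/31) × (3/31) × (3/31) × (9/31) ≈ 0.000685859
german: (20/111) × (5/20) × (17/20) × (2/20) × (15/20) ≈ 0.00287162
P(english | x) = 0.0555556 / 0.059113079 ≈ 0.9398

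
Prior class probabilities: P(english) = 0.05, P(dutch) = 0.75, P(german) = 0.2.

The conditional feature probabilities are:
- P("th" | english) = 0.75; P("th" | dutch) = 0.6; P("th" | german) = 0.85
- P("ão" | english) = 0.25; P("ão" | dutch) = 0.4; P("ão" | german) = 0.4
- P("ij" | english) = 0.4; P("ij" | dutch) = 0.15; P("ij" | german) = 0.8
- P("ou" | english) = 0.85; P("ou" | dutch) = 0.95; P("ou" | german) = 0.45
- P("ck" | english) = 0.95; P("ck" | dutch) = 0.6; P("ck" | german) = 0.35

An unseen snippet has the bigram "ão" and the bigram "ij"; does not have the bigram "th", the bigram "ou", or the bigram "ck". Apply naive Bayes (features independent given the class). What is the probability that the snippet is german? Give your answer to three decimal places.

english: 0.05 × (1−0.75) × 0.25 × 0.4 × (1−0.85) × (1−0.95) = 0.000009375
dutch: 0.75 × (1−0.6) × 0.4 × 0.15 × (1−0.95) × (1−0.6) = 0.00036
german: 0.2 × (1−0.85) × 0.4 × 0.8 × (1−0.45) × (1−0.35) = 0.003432
P(german | x) = 0.003432 / 0.003801375 ≈ 0.903

0.903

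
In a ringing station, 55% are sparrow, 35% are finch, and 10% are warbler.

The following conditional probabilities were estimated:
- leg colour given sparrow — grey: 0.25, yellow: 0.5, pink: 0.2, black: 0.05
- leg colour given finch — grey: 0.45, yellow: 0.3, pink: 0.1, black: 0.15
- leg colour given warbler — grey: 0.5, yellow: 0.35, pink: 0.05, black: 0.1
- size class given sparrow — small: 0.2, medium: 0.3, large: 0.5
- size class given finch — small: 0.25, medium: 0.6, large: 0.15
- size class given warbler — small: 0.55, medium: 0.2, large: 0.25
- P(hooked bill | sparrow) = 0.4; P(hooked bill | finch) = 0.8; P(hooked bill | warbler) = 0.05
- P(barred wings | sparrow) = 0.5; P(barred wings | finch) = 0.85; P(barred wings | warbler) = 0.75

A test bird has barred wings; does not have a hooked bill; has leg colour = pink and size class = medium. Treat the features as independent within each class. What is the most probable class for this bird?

sparrow: 0.55 × 0.2 × 0.3 × (1−0.4) × 0.5 = 0.0099
finch: 0.35 × 0.1 × 0.6 × (1−0.8) × 0.85 = 0.00357
warbler: 0.1 × 0.05 × 0.2 × (1−0.05) × 0.75 = 0.0007125
Highest score → sparrow.

sparrow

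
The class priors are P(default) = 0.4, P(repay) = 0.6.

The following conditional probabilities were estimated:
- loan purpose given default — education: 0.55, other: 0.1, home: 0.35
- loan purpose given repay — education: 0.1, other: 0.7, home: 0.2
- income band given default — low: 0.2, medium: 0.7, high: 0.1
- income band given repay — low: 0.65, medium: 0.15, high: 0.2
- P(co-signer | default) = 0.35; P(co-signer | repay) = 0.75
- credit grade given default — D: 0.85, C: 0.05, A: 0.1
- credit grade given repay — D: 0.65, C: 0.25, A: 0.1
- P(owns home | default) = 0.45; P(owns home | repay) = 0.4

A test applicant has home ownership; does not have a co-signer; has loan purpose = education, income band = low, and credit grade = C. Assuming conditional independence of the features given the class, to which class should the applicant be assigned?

default: 0.4 × 0.55 × 0.2 × (1−0.35) × 0.05 × 0.45 = 0.0006435
repay: 0.6 × 0.1 × 0.65 × (1−0.75) × 0.25 × 0.4 = 0.000975
Highest score → repay.

repay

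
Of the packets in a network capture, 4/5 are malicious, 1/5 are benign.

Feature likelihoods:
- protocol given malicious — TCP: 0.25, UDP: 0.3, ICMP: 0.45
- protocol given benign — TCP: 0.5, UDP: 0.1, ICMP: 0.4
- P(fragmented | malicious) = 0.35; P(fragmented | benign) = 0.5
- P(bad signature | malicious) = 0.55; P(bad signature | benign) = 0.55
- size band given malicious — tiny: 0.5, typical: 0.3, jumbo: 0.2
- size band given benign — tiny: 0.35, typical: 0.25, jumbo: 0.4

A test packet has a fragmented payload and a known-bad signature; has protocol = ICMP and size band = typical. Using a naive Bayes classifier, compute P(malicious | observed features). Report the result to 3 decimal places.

0.791

malicious: 0.8 × 0.45 × 0.35 × 0.55 × 0.3 = 0.02079
benign: 0.2 × 0.4 × 0.5 × 0.55 × 0.25 = 0.0055
P(malicious | x) = 0.02079 / 0.02629 ≈ 0.791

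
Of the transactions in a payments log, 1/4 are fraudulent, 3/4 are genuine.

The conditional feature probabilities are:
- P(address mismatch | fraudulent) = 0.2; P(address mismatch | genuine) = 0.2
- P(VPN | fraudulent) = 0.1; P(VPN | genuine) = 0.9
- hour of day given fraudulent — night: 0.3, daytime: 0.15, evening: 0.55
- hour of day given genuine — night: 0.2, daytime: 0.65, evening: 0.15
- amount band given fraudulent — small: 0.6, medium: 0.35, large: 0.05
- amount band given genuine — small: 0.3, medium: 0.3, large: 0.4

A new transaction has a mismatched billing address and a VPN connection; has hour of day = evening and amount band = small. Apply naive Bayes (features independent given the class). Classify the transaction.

fraudulent: 0.25 × 0.2 × 0.1 × 0.55 × 0.6 = 0.00165
genuine: 0.75 × 0.2 × 0.9 × 0.15 × 0.3 = 0.006075
Highest score → genuine.

genuine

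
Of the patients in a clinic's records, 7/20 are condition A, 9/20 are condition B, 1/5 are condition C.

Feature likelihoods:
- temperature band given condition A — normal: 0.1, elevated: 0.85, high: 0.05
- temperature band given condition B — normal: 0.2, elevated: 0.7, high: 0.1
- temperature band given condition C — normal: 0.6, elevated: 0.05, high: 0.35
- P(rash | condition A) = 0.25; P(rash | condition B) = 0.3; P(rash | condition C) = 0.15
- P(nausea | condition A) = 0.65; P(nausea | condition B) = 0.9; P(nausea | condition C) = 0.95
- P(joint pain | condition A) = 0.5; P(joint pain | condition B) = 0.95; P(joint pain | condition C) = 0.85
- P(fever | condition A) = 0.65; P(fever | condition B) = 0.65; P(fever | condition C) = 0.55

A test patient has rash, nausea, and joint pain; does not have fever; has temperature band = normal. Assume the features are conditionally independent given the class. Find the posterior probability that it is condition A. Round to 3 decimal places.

condition A: 0.35 × 0.1 × 0.25 × 0.65 × 0.5 × (1−0.65) = 0.0009953125
condition B: 0.45 × 0.2 × 0.3 × 0.9 × 0.95 × (1−0.65) = 0.00807975
condition C: 0.2 × 0.6 × 0.15 × 0.95 × 0.85 × (1−0.55) = 0.00654075
P(condition A | x) = 0.0009953125 / 0.0156158125 ≈ 0.064

0.064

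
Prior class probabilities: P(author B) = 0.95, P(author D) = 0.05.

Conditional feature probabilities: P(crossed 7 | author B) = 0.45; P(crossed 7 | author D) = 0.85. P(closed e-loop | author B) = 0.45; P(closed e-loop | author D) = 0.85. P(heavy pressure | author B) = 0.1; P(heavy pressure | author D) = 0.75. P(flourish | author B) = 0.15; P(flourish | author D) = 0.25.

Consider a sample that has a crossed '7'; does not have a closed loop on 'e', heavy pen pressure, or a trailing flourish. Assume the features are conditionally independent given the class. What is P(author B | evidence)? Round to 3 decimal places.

author B: 0.95 × 0.45 × (1−0.45) × (1−0.1) × (1−0.15) = 0.179870625
author D: 0.05 × 0.85 × (1−0.85) × (1−0.75) × (1−0.25) = 0.0011953125
P(author B | x) = 0.179870625 / 0.1810659375 ≈ 0.993

0.993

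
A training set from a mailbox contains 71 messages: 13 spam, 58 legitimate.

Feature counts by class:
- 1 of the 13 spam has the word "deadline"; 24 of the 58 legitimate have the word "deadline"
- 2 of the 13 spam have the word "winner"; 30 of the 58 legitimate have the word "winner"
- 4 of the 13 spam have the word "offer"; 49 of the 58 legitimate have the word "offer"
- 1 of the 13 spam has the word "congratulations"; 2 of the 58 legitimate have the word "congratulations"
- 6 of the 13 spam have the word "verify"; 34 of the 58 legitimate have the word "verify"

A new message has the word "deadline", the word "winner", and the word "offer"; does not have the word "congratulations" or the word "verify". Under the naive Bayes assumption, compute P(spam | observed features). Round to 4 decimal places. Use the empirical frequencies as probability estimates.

spam: (13/71) × (1/13) × (2/13) × (4/13) × (12/13) × (7/13) ≈ 0.000331389
legitimate: (58/71) × (24/58) × (30/58) × (49/58) × (56/58) × (24/58) ≈ 0.0590143
P(spam | x) = 0.000331389 / 0.059345689 ≈ 0.0056

0.0056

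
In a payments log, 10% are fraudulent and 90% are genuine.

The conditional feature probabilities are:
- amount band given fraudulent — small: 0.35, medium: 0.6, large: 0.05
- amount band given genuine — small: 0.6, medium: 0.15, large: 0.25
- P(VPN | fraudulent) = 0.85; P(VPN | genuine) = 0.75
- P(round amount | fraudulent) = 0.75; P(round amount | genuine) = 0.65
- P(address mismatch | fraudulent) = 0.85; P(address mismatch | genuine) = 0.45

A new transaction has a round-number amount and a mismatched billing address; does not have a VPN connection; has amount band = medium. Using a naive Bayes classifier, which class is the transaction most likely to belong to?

fraudulent: 0.1 × 0.6 × (1−0.85) × 0.75 × 0.85 = 0.0057375
genuine: 0.9 × 0.15 × (1−0.75) × 0.65 × 0.45 = 0.009871875
Highest score → genuine.

genuine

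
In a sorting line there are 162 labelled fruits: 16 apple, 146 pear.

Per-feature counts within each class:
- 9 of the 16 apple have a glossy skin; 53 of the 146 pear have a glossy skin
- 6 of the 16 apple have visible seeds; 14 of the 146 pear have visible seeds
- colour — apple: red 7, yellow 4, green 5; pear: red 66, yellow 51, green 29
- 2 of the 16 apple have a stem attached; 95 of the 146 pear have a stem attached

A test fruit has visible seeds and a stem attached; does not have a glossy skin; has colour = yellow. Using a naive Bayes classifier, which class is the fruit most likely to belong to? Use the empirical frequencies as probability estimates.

apple: (16/162) × (7/16) × (6/16) × (4/16) × (2/16) ≈ 0.000506366
pear: (146/162) × (93/146) × (14/146) × (51/146) × (95/146) ≈ 0.0125121
Highest score → pear.

pear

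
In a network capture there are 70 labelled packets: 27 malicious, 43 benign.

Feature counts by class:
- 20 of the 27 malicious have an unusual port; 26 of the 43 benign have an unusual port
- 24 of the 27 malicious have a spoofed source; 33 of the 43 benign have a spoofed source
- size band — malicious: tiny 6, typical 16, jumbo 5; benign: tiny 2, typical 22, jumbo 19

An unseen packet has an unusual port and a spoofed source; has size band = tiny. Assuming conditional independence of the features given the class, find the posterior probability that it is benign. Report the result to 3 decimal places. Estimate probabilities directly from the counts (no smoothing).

malicious: (27/70) × (20/27) × (24/27) × (6/27) ≈ 0.0564374
benign: (43/70) × (26/43) × (33/43) × (2/43) ≈ 0.0132581
P(benign | x) = 0.0132581 / 0.0696955 ≈ 0.190

0.190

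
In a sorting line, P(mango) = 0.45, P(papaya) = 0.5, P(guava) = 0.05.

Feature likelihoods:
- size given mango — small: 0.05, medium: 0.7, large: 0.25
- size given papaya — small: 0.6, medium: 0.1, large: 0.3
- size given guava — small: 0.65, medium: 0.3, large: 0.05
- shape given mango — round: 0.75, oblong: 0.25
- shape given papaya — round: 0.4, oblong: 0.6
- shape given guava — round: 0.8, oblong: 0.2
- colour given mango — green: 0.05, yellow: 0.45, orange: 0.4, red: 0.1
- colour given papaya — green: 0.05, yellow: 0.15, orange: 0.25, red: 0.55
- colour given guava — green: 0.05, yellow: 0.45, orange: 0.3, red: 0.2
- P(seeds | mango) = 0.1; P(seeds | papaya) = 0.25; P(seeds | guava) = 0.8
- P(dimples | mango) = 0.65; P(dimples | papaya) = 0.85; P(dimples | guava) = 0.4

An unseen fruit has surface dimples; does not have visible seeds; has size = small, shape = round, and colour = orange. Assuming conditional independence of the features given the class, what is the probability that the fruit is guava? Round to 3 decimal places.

0.026

mango: 0.45 × 0.05 × 0.75 × 0.4 × (1−0.1) × 0.65 = 0.00394875
papaya: 0.5 × 0.6 × 0.4 × 0.25 × (1−0.25) × 0.85 = 0.019125
guava: 0.05 × 0.65 × 0.8 × 0.3 × (1−0.8) × 0.4 = 0.000624
P(guava | x) = 0.000624 / 0.02369775 ≈ 0.026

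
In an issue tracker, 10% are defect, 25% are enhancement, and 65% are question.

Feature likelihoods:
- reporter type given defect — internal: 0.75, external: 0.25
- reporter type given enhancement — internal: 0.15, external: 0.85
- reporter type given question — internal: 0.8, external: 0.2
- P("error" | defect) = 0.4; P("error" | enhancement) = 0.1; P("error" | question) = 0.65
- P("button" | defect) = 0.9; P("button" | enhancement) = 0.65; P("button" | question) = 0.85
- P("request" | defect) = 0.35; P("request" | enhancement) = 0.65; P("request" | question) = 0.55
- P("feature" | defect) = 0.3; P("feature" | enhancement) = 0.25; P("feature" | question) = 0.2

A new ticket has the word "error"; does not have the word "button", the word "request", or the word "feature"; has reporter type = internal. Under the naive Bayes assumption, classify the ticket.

defect: 0.1 × 0.75 × 0.4 × (1−0.9) × (1−0.35) × (1−0.3) = 0.001365
enhancement: 0.25 × 0.15 × 0.1 × (1−0.65) × (1−0.65) × (1−0.25) = 0.00034453125
question: 0.65 × 0.8 × 0.65 × (1−0.85) × (1−0.55) × (1−0.2) = 0.018252
Highest score → question.

question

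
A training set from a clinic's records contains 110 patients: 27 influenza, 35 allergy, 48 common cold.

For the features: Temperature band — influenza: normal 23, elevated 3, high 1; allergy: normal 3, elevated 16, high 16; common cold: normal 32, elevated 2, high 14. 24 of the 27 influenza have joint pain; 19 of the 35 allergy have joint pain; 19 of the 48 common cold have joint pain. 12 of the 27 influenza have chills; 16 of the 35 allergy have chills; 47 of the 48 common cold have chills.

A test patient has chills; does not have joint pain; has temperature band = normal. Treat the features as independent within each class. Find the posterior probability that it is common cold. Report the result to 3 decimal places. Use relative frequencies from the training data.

0.915

influenza: (27/110) × (23/27) × (3/27) × (12/27) ≈ 0.0103255
allergy: (35/110) × (3/35) × (16/35) × (16/35) ≈ 0.00569944
common cold: (48/110) × (32/48) × (29/48) × (47/48) ≈ 0.172096
P(common cold | x) = 0.172096 / 0.18812094 ≈ 0.915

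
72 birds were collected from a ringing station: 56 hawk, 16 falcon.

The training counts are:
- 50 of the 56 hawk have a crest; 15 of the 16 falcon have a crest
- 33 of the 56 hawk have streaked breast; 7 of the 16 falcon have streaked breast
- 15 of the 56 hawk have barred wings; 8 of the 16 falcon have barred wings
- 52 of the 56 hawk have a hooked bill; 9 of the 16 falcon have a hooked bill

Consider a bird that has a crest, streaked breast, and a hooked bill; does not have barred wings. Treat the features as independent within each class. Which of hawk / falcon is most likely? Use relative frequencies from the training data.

hawk: (56/72) × (50/56) × (33/56) × (41/56) × (52/56) ≈ 0.278211
falcon: (16/72) × (15/16) × (7/16) × (8/16) × (9/16) = 0.025634765625
Highest score → hawk.

hawk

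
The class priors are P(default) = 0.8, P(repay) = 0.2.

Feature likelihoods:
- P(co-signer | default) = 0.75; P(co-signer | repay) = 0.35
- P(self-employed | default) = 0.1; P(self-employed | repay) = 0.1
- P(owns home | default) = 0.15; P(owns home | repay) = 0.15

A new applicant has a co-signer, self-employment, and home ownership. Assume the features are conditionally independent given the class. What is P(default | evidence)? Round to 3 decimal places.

default: 0.8 × 0.75 × 0.1 × 0.15 = 0.009
repay: 0.2 × 0.35 × 0.1 × 0.15 = 0.00105
P(default | x) = 0.009 / 0.01005 ≈ 0.896

0.896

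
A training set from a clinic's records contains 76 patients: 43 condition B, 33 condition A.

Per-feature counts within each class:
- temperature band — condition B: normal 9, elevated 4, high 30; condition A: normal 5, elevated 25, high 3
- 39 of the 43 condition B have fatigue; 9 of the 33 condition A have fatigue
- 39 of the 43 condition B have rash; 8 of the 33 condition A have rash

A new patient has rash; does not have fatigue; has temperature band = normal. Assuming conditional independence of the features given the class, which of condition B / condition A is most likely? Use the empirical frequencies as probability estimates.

condition A

condition B: (43/76) × (9/43) × (4/43) × (39/43) ≈ 0.00999118
condition A: (33/76) × (5/33) × (24/33) × (8/33) ≈ 0.0115992
Highest score → condition A.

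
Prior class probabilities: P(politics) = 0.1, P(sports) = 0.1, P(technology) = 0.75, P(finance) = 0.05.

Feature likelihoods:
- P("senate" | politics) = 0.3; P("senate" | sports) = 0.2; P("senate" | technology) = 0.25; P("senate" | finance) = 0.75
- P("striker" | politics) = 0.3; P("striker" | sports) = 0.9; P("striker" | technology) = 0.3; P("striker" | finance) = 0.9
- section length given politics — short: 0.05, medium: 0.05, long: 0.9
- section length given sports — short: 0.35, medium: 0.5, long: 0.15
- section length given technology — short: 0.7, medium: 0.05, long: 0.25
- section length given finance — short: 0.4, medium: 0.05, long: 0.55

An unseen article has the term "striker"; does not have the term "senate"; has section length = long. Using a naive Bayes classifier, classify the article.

technology

politics: 0.1 × (1−0.3) × 0.3 × 0.9 = 0.0189
sports: 0.1 × (1−0.2) × 0.9 × 0.15 = 0.0108
technology: 0.75 × (1−0.25) × 0.3 × 0.25 = 0.0421875
finance: 0.05 × (1−0.75) × 0.9 × 0.55 = 0.0061875
Highest score → technology.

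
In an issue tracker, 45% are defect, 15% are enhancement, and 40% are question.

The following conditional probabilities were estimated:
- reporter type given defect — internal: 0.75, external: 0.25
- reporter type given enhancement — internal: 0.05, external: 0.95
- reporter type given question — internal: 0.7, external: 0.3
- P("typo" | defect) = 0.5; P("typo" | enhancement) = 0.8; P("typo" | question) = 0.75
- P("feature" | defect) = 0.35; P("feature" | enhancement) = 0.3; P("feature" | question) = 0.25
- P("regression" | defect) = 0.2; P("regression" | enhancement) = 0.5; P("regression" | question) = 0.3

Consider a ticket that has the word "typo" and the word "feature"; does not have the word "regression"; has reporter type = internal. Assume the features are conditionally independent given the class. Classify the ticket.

defect

defect: 0.45 × 0.75 × 0.5 × 0.35 × (1−0.2) = 0.04725
enhancement: 0.15 × 0.05 × 0.8 × 0.3 × (1−0.5) = 0.0009
question: 0.4 × 0.7 × 0.75 × 0.25 × (1−0.3) = 0.03675
Highest score → defect.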